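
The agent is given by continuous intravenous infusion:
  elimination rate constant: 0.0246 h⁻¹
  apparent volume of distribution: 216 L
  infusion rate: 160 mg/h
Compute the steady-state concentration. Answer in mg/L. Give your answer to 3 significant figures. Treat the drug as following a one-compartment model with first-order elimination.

CL = k × Vd = 0.02460 × 216 = 5.314 L/h
At steady state Css = R₀ / CL = 160 / 5.314 = 30.11 mg/L

30.1 mg/L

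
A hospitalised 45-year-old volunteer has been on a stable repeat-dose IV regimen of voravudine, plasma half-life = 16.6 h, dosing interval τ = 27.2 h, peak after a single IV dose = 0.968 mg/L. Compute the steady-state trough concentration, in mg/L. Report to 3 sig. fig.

k = ln2 / t½ = 0.693147 / 16.6 = 0.04176 h⁻¹
e^(−kτ) = e^(−0.04176 × 27.2) = 0.3211
Accumulation ratio R = 1 / (1 − e^(−kτ)) = 1 / (1 − 0.3211) = 1.473
Steady-state trough = C₀ × R × e^(−kτ) = 0.968 × 1.473 × 0.3211 = 0.4578 mg/L

0.458 mg/L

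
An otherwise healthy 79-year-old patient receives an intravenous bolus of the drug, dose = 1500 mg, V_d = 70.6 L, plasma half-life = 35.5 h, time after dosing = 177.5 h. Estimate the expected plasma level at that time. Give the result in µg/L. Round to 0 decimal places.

664 µg/L

C₀ = Dose / Vd = 1500 / 70.6 = 21.25 mg/L
k = ln2 / t½ = 0.693147 / 35.5 = 0.01953 h⁻¹
t / t½ = 177.5 / 35.5 = 5 half-lives
C = C₀ × (1/2)^5 = 21.25 × 0.03125 = 0.6641 mg/L
Convert: 0.6641 mg/L × 1000 = 664.1 µg/L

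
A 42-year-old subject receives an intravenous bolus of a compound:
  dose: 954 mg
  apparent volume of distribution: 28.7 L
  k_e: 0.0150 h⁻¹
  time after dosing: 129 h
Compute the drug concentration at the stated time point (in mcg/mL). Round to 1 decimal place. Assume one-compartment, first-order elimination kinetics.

4.8 mcg/mL

C₀ = Dose / Vd = 954.0 / 28.7 = 33.24 mg/L
C = C₀ · e^(−k·t) = 33.24 × e^(−0.01500 × 129)
  = 33.24 × 0.1444 = 4.800 mg/L
(4.800 mg/L = 4.800 mcg/mL)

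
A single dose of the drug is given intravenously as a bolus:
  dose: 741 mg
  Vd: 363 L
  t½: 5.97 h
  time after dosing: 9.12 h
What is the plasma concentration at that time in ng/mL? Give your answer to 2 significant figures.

710 ng/mL

C₀ = Dose / Vd = 741.0 / 363 = 2.041 mg/L
k = ln2 / t½ = 0.693147 / 5.97 = 0.1161 h⁻¹
C = C₀ · e^(−k·t) = 2.041 × e^(−0.1161 × 9.12)
  = 2.041 × 0.3469 = 0.7080 mg/L
Convert: 0.7080 mg/L × 1000 = 708.0 ng/mL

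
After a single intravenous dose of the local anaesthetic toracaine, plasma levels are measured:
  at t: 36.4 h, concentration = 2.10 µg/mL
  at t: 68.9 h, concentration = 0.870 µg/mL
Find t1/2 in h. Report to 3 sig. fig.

25.6 h

k = ln(C₁/C₂) / (t₂ − t₁) = ln(2.10/0.870) / (68.9 − 36.4)
  = 0.8812 / 32.50 = 0.02711 h⁻¹
t½ = ln2 / k = 0.693147 / 0.02711 = 25.57 h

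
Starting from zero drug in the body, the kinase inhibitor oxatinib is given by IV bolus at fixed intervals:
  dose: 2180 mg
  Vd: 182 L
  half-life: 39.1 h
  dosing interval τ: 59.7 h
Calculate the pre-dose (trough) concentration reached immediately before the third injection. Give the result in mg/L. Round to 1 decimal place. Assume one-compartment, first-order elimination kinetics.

C₀ per dose = Dose / Vd = 2180 / 182 = 11.98 mg/L
k = ln2 / t½ = 0.693147 / 39.1 = 0.01773 h⁻¹
Fraction remaining after one interval: r = e^(−kτ) = e^(−0.01773 × 59.7) = 0.3470
Before dose 3, 2 doses have been given (aged 1τ, 2τ).
C_trough = C₀ × (r + r²) = 11.98 × (0.3470 + 0.1204) = 5.599 mg/L

5.6 mg/L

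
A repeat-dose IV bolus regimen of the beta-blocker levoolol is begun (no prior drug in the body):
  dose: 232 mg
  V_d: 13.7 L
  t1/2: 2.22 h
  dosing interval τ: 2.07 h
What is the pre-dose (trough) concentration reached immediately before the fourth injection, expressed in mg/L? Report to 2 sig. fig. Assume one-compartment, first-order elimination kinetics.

16 mg/L

C₀ per dose = Dose / Vd = 232 / 13.7 = 16.93 mg/L
k = ln2 / t½ = 0.693147 / 2.22 = 0.3122 h⁻¹
Fraction remaining after one interval: r = e^(−kτ) = e^(−0.3122 × 2.07) = 0.5240
Before dose 4, 3 doses have been given (aged 1τ, 2τ, 3τ).
C_trough = C₀ × (r + r² + … + r^3) = C₀ × r(1−r^3)/(1−r)
        = 16.93 × 0.5240 × (1 − 0.1439) / (1 − 0.5240) = 15.96 mg/L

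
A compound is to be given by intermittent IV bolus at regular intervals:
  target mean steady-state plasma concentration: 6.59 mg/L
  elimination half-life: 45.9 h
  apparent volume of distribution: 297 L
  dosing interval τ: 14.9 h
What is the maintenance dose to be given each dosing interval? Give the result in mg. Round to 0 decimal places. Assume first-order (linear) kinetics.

440 mg

k = ln2 / t½ = 0.693147 / 45.9 = 0.01510 h⁻¹
CL = k × Vd = 0.01510 × 297 = 4.485 L/h
At steady state, Dose/τ = Css × CL.
Dose = Css × CL × τ = 6.59 × 4.485 × 14.9 = 440.4 mg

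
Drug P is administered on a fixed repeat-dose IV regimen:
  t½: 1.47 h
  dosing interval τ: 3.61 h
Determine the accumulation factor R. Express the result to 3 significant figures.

k = ln2 / t½ = 0.693147 / 1.47 = 0.4715 h⁻¹
e^(−kτ) = e^(−0.4715 × 3.61) = 0.1823
Accumulation ratio R = 1 / (1 − e^(−kτ)) = 1 / (1 − 0.1823) = 1.223

1.22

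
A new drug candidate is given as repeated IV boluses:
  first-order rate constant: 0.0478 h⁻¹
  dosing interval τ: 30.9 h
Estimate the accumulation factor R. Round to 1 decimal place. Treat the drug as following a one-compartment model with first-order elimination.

e^(−kτ) = e^(−0.04780 × 30.9) = 0.2283
Accumulation ratio R = 1 / (1 − e^(−kτ)) = 1 / (1 − 0.2283) = 1.296

1.3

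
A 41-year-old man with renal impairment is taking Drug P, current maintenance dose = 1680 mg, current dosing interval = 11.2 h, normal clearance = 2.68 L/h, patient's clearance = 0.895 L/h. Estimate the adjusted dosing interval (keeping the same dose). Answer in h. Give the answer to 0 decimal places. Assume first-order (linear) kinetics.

To keep the same average steady-state level, dosing rate must scale with clearance.
CL ratio = 0.895 / 2.68 = 0.3340
New interval (same dose) = 11.2 / 0.3340 = 33.53 h

34 h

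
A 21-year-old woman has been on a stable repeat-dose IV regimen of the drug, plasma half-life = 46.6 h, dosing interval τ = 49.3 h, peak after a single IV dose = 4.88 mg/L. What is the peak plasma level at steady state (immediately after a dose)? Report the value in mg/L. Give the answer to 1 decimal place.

9.4 mg/L

k = ln2 / t½ = 0.693147 / 46.6 = 0.01487 h⁻¹
e^(−kτ) = e^(−0.01487 × 49.3) = 0.4804
Accumulation ratio R = 1 / (1 − e^(−kτ)) = 1 / (1 − 0.4804) = 1.925
Steady-state peak = C₀ × R = 4.88 × 1.925 = 9.394 mg/L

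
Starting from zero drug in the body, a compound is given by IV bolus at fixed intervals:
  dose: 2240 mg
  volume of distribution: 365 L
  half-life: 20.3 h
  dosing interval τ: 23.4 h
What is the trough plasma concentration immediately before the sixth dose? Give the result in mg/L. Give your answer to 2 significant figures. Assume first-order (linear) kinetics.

C₀ per dose = Dose / Vd = 2240 / 365 = 6.137 mg/L
k = ln2 / t½ = 0.693147 / 20.3 = 0.03415 h⁻¹
Fraction remaining after one interval: r = e^(−kτ) = e^(−0.03415 × 23.4) = 0.4497
Before dose 6, 5 doses have been given (aged 1τ, 2τ, 3τ, 4τ, 5τ).
C_trough = C₀ × (r + r² + … + r^5) = C₀ × r(1−r^5)/(1−r)
        = 6.137 × 0.4497 × (1 − 0.01839) / (1 − 0.4497) = 4.923 mg/L

4.9 mg/L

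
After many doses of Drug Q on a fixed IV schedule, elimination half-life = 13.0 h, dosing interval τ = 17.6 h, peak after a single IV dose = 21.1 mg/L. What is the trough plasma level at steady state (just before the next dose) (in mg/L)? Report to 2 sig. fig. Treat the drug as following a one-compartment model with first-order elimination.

k = ln2 / t½ = 0.693147 / 13.0 = 0.05332 h⁻¹
e^(−kτ) = e^(−0.05332 × 17.6) = 0.3912
Accumulation ratio R = 1 / (1 − e^(−kτ)) = 1 / (1 − 0.3912) = 1.643
Steady-state trough = C₀ × R × e^(−kτ) = 21.1 × 1.643 × 0.3912 = 13.56 mg/L

14 mg/L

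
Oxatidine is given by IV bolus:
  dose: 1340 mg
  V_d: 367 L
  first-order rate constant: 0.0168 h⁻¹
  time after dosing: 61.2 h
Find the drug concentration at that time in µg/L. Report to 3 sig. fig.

C₀ = Dose / Vd = 1340 / 367 = 3.651 mg/L
C = C₀ · e^(−k·t) = 3.651 × e^(−0.01680 × 61.2)
  = 3.651 × 0.3577 = 1.306 mg/L
Convert: 1.306 mg/L × 1000 = 1306 µg/L

1310 µg/L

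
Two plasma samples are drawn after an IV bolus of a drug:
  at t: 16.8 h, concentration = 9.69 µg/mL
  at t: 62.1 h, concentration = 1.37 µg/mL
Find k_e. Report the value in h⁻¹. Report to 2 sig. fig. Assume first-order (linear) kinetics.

0.043 h⁻¹

k = ln(C₁/C₂) / (t₂ − t₁) = ln(9.69/1.37) / (62.1 − 16.8)
  = 1.956 / 45.30 = 0.04318 h⁻¹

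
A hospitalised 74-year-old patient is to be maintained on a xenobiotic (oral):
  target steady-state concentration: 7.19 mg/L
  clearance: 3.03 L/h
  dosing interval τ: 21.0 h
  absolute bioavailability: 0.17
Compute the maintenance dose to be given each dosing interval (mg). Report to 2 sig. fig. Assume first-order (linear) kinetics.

2700 mg

At steady state, F × (Dose/τ) = Css × CL.
Dose = Css × CL × τ / F = 7.19 × 3.030 × 21.0 / 0.17 = 2691 mg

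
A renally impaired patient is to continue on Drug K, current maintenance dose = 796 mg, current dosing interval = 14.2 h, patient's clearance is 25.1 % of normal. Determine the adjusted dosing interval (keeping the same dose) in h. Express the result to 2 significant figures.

57 h

To keep the same average steady-state level, dosing rate must scale with clearance.
CL ratio = 25.1 / 100 = 0.2510
New interval (same dose) = 14.2 / 0.2510 = 56.57 h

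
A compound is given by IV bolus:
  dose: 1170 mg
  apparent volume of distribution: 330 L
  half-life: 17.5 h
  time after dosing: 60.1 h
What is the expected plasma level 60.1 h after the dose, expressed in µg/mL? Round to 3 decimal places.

C₀ = Dose / Vd = 1170 / 330 = 3.545 mg/L
k = ln2 / t½ = 0.693147 / 17.5 = 0.03961 h⁻¹
C = C₀ · e^(−k·t) = 3.545 × e^(−0.03961 × 60.1)
  = 3.545 × 0.09250 = 0.3279 mg/L
(0.3279 mg/L = 0.3279 µg/mL)

0.328 µg/mL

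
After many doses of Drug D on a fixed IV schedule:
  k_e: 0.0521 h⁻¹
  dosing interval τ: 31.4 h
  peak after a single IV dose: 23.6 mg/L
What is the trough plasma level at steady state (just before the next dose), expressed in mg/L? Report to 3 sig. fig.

e^(−kτ) = e^(−0.05210 × 31.4) = 0.1948
Accumulation ratio R = 1 / (1 − e^(−kτ)) = 1 / (1 − 0.1948) = 1.242
Steady-state trough = C₀ × R × e^(−kτ) = 23.6 × 1.242 × 0.1948 = 5.710 mg/L

5.71 mg/L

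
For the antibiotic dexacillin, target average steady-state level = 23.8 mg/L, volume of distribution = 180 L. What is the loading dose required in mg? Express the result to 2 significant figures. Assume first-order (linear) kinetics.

4300 mg

LD = Css × Vd = 23.8 × 180 = 4284 mg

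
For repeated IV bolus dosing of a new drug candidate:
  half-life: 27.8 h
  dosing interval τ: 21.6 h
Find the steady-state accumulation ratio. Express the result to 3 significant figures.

2.40

k = ln2 / t½ = 0.693147 / 27.8 = 0.02493 h⁻¹
e^(−kτ) = e^(−0.02493 × 21.6) = 0.5836
Accumulation ratio R = 1 / (1 − e^(−kτ)) = 1 / (1 − 0.5836) = 2.402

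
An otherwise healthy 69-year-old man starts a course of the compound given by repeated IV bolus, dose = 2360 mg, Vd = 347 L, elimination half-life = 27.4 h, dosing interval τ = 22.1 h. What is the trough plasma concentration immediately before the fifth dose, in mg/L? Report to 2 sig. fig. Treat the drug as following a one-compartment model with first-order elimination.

C₀ per dose = Dose / Vd = 2360 / 347 = 6.801 mg/L
k = ln2 / t½ = 0.693147 / 27.4 = 0.02530 h⁻¹
Fraction remaining after one interval: r = e^(−kτ) = e^(−0.02530 × 22.1) = 0.5717
Before dose 5, 4 doses have been given (aged 1τ, 2τ, 3τ, 4τ).
C_trough = C₀ × (r + r² + … + r^4) = C₀ × r(1−r^4)/(1−r)
        = 6.801 × 0.5717 × (1 − 0.1068) / (1 − 0.5717) = 8.109 mg/L

8.1 mg/L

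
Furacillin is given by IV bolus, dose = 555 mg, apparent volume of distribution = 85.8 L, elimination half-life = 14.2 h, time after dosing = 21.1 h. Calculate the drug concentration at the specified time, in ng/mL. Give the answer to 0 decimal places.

C₀ = Dose / Vd = 555.0 / 85.8 = 6.469 mg/L
k = ln2 / t½ = 0.693147 / 14.2 = 0.04881 h⁻¹
C = C₀ · e^(−k·t) = 6.469 × e^(−0.04881 × 21.1)
  = 6.469 × 0.3570 = 2.309 mg/L
Convert: 2.309 mg/L × 1000 = 2309 ng/mL

2309 ng/mL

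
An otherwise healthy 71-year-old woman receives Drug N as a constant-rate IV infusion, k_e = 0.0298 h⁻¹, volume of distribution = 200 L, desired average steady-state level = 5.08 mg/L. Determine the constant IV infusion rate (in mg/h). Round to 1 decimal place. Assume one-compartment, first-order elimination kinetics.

30.3 mg/h

CL = k × Vd = 0.02980 × 200 = 5.960 L/h
At steady state, infusion rate R₀ = Css × CL = 5.08 × 5.960 = 30.28 mg/h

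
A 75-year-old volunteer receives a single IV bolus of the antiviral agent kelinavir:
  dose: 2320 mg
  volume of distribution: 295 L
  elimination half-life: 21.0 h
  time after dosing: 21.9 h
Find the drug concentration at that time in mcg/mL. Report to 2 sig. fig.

3.8 mcg/mL

C₀ = Dose / Vd = 2320 / 295 = 7.864 mg/L
k = ln2 / t½ = 0.693147 / 21.0 = 0.03301 h⁻¹
C = C₀ · e^(−k·t) = 7.864 × e^(−0.03301 × 21.9)
  = 7.864 × 0.4853 = 3.816 mg/L
(3.816 mg/L = 3.816 mcg/mL)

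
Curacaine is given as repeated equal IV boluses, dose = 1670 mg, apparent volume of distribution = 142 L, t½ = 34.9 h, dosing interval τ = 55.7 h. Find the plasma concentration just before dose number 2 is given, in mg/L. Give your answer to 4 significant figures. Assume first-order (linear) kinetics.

C₀ per dose = Dose / Vd = 1670 / 142 = 11.76 mg/L
k = ln2 / t½ = 0.693147 / 34.9 = 0.01986 h⁻¹
Fraction remaining after one interval: r = e^(−kτ) = e^(−0.01986 × 55.7) = 0.3308
Before dose 2, 1 dose has been given (aged 1τ).
C_trough = C₀ × r = 11.76 × 0.3308 = 3.890 mg/L

3.890 mg/L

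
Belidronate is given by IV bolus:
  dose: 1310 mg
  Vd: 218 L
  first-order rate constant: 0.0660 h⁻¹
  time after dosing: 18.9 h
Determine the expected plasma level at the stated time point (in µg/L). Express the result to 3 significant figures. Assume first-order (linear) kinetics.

1730 µg/L

C₀ = Dose / Vd = 1310 / 218 = 6.009 mg/L
C = C₀ · e^(−k·t) = 6.009 × e^(−0.06600 × 18.9)
  = 6.009 × 0.2873 = 1.726 mg/L
Convert: 1.726 mg/L × 1000 = 1726 µg/L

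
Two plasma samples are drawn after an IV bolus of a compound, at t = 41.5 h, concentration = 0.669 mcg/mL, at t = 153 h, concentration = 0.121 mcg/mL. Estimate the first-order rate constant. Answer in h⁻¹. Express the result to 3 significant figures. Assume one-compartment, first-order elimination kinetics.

k = ln(C₁/C₂) / (t₂ − t₁) = ln(0.669/0.121) / (153 − 41.5)
  = 1.710 / 111.5 = 0.01534 h⁻¹

0.0153 h⁻¹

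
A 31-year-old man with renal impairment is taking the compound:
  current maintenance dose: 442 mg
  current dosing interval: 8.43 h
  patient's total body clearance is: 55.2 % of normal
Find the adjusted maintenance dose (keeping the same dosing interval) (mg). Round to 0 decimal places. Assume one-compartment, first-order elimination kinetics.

To keep the same average steady-state level, dosing rate must scale with clearance.
CL ratio = 55.2 / 100 = 0.5520
New dose (same interval) = 442 × 0.5520 = 244.0 mg

244 mg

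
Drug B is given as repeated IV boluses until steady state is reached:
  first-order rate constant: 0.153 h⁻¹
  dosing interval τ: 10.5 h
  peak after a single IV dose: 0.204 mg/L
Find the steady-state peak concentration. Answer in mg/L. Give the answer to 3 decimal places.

0.255 mg/L

e^(−kτ) = e^(−0.1530 × 10.5) = 0.2006
Accumulation ratio R = 1 / (1 − e^(−kτ)) = 1 / (1 − 0.2006) = 1.251
Steady-state peak = C₀ × R = 0.204 × 1.251 = 0.2552 mg/L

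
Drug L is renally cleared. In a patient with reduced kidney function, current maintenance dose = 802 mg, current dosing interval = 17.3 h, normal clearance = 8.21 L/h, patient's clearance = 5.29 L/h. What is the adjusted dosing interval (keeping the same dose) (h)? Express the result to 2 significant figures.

To keep the same average steady-state level, dosing rate must scale with clearance.
CL ratio = 5.29 / 8.21 = 0.6443
New interval (same dose) = 17.3 / 0.6443 = 26.85 h

27 h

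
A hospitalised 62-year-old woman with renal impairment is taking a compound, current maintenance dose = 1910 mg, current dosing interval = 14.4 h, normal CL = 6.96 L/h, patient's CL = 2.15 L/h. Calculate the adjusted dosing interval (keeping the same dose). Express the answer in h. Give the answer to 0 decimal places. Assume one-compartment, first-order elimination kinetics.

To keep the same average steady-state level, dosing rate must scale with clearance.
CL ratio = 2.15 / 6.96 = 0.3089
New interval (same dose) = 14.4 / 0.3089 = 46.62 h

47 h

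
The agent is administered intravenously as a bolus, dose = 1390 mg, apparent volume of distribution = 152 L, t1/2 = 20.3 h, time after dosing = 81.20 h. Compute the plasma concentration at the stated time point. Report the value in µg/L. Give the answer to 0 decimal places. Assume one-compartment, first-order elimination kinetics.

C₀ = Dose / Vd = 1390 / 152 = 9.145 mg/L
k = ln2 / t½ = 0.693147 / 20.3 = 0.03415 h⁻¹
t / t½ = 81.20 / 20.3 = 4 half-lives
C = C₀ × (1/2)^4 = 9.145 × 0.06250 = 0.5716 mg/L
Convert: 0.5716 mg/L × 1000 = 571.6 µg/L

572 µg/L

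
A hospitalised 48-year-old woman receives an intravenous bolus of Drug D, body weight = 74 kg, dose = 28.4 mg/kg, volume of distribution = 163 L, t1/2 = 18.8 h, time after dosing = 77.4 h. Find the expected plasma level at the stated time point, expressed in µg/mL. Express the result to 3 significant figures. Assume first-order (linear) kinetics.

Total dose = 28.4 × 74 = 2102 mg
C₀ = Dose / Vd = 2102 / 163 = 12.90 mg/L
k = ln2 / t½ = 0.693147 / 18.8 = 0.03687 h⁻¹
C = C₀ · e^(−k·t) = 12.90 × e^(−0.03687 × 77.4)
  = 12.90 × 0.05763 = 0.7434 mg/L
(0.7434 mg/L = 0.7434 µg/mL)

0.743 µg/mL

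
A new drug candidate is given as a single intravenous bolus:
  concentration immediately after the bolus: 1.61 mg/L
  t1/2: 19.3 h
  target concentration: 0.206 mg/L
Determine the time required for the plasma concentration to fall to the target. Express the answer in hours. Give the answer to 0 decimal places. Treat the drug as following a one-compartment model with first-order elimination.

57 h

k = ln2 / t½ = 0.693147 / 19.3 = 0.03591 h⁻¹
t = ln(C₀ / C) / k = ln(1.610 / 0.206) / 0.03591
  = ln(7.816) / 0.03591 = 2.056 / 0.03591 = 57.25 h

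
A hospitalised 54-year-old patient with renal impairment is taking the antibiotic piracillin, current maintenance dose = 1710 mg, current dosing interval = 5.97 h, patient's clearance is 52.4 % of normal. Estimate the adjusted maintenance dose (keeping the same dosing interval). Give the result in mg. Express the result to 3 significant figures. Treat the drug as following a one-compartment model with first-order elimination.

896 mg

To keep the same average steady-state level, dosing rate must scale with clearance.
CL ratio = 52.4 / 100 = 0.5240
New dose (same interval) = 1710 × 0.5240 = 896.0 mg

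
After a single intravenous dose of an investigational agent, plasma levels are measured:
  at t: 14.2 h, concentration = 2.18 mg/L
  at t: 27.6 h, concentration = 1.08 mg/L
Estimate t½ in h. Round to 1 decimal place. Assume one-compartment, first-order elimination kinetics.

k = ln(C₁/C₂) / (t₂ − t₁) = ln(2.18/1.08) / (27.6 − 14.2)
  = 0.7024 / 13.40 = 0.05242 h⁻¹
t½ = ln2 / k = 0.693147 / 0.05242 = 13.22 h

13.2 h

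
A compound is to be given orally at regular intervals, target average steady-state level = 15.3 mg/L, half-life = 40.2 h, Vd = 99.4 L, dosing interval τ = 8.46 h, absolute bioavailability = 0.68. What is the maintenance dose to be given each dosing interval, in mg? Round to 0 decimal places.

326 mg

k = ln2 / t½ = 0.693147 / 40.2 = 0.01724 h⁻¹
CL = k × Vd = 0.01724 × 99.4 = 1.714 L/h
At steady state, F × (Dose/τ) = Css × CL.
Dose = Css × CL × τ / F = 15.3 × 1.714 × 8.46 / 0.68 = 326.3 mg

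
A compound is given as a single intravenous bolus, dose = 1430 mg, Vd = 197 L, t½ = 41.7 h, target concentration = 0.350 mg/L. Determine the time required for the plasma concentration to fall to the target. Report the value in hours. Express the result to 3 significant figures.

C₀ = Dose / Vd = 1430 / 197 = 7.259 mg/L
k = ln2 / t½ = 0.693147 / 41.7 = 0.01662 h⁻¹
t = ln(C₀ / C) / k = ln(7.259 / 0.350) / 0.01662
  = ln(20.74) / 0.01662 = 3.032 / 0.01662 = 182.4 h

182 h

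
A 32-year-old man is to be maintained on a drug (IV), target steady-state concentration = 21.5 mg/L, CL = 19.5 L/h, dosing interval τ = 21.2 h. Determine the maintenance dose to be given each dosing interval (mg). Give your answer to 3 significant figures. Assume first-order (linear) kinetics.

At steady state, Dose/τ = Css × CL.
Dose = Css × CL × τ = 21.5 × 19.50 × 21.2 = 8888 mg

8890 mg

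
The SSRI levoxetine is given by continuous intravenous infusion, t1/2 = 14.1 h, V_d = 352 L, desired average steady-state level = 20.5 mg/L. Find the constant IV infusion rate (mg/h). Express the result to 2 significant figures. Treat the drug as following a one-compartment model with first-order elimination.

k = ln2 / t½ = 0.693147 / 14.1 = 0.04916 h⁻¹
CL = k × Vd = 0.04916 × 352 = 17.30 L/h
At steady state, infusion rate R₀ = Css × CL = 20.5 × 17.30 = 354.7 mg/h

350 mg/h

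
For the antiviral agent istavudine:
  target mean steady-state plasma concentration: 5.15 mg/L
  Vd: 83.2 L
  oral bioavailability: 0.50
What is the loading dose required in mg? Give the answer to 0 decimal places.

LD = Css × Vd / F = 5.15 × 83.2 / 0.50 = 857.0 mg

857 mg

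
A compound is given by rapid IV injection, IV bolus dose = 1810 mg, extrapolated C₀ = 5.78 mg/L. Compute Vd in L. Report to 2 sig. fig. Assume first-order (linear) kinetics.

Vd = Dose / C₀ = 1810 / 5.78 = 313.1 L

310 L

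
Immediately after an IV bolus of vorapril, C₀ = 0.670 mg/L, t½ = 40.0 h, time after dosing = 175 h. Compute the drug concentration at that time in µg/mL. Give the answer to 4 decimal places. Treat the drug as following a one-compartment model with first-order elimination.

k = ln2 / t½ = 0.693147 / 40.0 = 0.01733 h⁻¹
C = C₀ · e^(−k·t) = 0.6700 × e^(−0.01733 × 175)
  = 0.6700 × 0.04818 = 0.03228 mg/L
(0.03228 mg/L = 0.03228 µg/mL)

0.0323 µg/mL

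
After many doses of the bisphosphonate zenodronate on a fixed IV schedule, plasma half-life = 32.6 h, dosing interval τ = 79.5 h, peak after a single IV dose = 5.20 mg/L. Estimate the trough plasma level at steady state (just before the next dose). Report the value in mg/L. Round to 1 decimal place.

k = ln2 / t½ = 0.693147 / 32.6 = 0.02126 h⁻¹
e^(−kτ) = e^(−0.02126 × 79.5) = 0.1845
Accumulation ratio R = 1 / (1 − e^(−kτ)) = 1 / (1 − 0.1845) = 1.226
Steady-state trough = C₀ × R × e^(−kτ) = 5.20 × 1.226 × 0.1845 = 1.176 mg/L

1.2 mg/L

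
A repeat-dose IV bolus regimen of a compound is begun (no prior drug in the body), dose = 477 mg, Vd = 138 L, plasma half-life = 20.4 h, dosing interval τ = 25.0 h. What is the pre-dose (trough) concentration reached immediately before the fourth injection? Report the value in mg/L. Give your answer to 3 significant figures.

C₀ per dose = Dose / Vd = 477 / 138 = 3.457 mg/L
k = ln2 / t½ = 0.693147 / 20.4 = 0.03398 h⁻¹
Fraction remaining after one interval: r = e^(−kτ) = e^(−0.03398 × 25.0) = 0.4276
Before dose 4, 3 doses have been given (aged 1τ, 2τ, 3τ).
C_trough = C₀ × (r + r² + … + r^3) = C₀ × r(1−r^3)/(1−r)
        = 3.457 × 0.4276 × (1 − 0.07818) / (1 − 0.4276) = 2.381 mg/L

2.38 mg/L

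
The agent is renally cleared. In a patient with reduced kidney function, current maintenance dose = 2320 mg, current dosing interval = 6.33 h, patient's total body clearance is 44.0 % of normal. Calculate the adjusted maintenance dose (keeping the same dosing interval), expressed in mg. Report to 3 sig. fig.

1020 mg

To keep the same average steady-state level, dosing rate must scale with clearance.
CL ratio = 44.0 / 100 = 0.4400
New dose (same interval) = 2320 × 0.4400 = 1021 mg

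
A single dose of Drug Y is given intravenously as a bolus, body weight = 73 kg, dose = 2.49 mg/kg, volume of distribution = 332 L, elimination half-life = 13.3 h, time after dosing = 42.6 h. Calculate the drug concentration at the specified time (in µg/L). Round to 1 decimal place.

59.5 µg/L

Total dose = 2.49 × 73 = 181.8 mg
C₀ = Dose / Vd = 181.8 / 332 = 0.5476 mg/L
k = ln2 / t½ = 0.693147 / 13.3 = 0.05212 h⁻¹
C = C₀ · e^(−k·t) = 0.5476 × e^(−0.05212 × 42.6)
  = 0.5476 × 0.1086 = 0.05947 mg/L
Convert: 0.05947 mg/L × 1000 = 59.47 µg/L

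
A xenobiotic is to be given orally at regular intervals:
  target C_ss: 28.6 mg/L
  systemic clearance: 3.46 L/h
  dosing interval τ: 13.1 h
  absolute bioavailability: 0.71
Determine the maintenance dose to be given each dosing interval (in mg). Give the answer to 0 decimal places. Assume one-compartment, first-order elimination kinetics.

1826 mg

At steady state, F × (Dose/τ) = Css × CL.
Dose = Css × CL × τ / F = 28.6 × 3.460 × 13.1 / 0.71 = 1826 mg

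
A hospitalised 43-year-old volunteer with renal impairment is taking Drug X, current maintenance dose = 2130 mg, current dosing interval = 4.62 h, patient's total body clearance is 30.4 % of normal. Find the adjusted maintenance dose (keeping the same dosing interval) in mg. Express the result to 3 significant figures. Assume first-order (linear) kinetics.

648 mg

To keep the same average steady-state level, dosing rate must scale with clearance.
CL ratio = 30.4 / 100 = 0.3040
New dose (same interval) = 2130 × 0.3040 = 647.5 mg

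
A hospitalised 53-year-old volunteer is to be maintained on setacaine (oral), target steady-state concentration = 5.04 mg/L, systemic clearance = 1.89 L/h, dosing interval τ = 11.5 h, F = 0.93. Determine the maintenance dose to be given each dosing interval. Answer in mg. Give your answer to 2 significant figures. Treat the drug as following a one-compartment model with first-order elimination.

120 mg

At steady state, F × (Dose/τ) = Css × CL.
Dose = Css × CL × τ / F = 5.04 × 1.890 × 11.5 / 0.93 = 117.8 mg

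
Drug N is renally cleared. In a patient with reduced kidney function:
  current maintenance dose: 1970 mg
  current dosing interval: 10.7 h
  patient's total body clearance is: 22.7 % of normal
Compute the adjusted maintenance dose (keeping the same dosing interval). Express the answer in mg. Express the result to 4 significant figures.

447.2 mg

To keep the same average steady-state level, dosing rate must scale with clearance.
CL ratio = 22.7 / 100 = 0.2270
New dose (same interval) = 1970 × 0.2270 = 447.2 mg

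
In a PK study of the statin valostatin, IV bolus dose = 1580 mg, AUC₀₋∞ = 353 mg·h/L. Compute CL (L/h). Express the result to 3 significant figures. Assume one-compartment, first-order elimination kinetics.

4.48 L/h

CL = Dose / AUC = 1580 / 353 = 4.476 L/h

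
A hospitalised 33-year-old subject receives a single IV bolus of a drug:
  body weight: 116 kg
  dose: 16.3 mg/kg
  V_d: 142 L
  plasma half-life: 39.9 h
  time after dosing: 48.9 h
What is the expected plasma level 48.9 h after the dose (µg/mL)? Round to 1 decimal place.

Total dose = 16.3 × 116 = 1891 mg
C₀ = Dose / Vd = 1891 / 142 = 13.32 mg/L
k = ln2 / t½ = 0.693147 / 39.9 = 0.01737 h⁻¹
C = C₀ · e^(−k·t) = 13.32 × e^(−0.01737 × 48.9)
  = 13.32 × 0.4277 = 5.697 mg/L
(5.697 mg/L = 5.697 µg/mL)

5.7 µg/mL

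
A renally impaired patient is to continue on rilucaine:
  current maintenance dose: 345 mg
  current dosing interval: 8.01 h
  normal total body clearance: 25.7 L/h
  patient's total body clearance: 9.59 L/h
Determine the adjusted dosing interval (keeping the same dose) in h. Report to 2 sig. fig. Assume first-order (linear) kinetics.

21 h

To keep the same average steady-state level, dosing rate must scale with clearance.
CL ratio = 9.59 / 25.7 = 0.3732
New interval (same dose) = 8.01 / 0.3732 = 21.46 h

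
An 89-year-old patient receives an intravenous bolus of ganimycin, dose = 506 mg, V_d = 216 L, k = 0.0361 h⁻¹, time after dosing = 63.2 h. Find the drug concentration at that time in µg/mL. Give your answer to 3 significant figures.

C₀ = Dose / Vd = 506.0 / 216 = 2.343 mg/L
C = C₀ · e^(−k·t) = 2.343 × e^(−0.03610 × 63.2)
  = 2.343 × 0.1021 = 0.2392 mg/L
(0.2392 mg/L = 0.2392 µg/mL)

0.239 µg/mL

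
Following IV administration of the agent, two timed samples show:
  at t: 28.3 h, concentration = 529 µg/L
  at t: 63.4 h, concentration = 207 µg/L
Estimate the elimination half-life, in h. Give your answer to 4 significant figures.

k = ln(C₁/C₂) / (t₂ − t₁) = ln(529/207) / (63.4 − 28.3)
  = 0.9383 / 35.10 = 0.02673 h⁻¹
t½ = ln2 / k = 0.693147 / 0.02673 = 25.93 h

25.93 h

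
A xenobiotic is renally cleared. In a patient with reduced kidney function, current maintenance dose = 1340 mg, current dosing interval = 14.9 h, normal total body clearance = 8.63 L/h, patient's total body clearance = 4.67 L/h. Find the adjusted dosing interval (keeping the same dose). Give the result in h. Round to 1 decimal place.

27.5 h

To keep the same average steady-state level, dosing rate must scale with clearance.
CL ratio = 4.67 / 8.63 = 0.5411
New interval (same dose) = 14.9 / 0.5411 = 27.54 h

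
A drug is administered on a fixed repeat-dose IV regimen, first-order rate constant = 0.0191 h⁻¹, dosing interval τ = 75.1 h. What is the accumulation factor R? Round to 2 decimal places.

e^(−kτ) = e^(−0.01910 × 75.1) = 0.2383
Accumulation ratio R = 1 / (1 − e^(−kτ)) = 1 / (1 − 0.2383) = 1.313

1.31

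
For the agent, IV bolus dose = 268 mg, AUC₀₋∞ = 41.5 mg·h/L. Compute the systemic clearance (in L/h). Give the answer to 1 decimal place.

6.5 L/h

CL = Dose / AUC = 268 / 41.5 = 6.458 L/h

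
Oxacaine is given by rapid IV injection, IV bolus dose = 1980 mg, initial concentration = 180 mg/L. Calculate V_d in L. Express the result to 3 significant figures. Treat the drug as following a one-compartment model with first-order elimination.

Vd = Dose / C₀ = 1980 / 180 = 11.00 L

11.0 L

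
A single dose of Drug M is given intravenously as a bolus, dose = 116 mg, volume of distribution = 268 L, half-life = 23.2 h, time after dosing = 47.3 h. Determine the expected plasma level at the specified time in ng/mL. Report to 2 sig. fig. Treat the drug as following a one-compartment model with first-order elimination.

C₀ = Dose / Vd = 116.0 / 268 = 0.4328 mg/L
k = ln2 / t½ = 0.693147 / 23.2 = 0.02988 h⁻¹
C = C₀ · e^(−k·t) = 0.4328 × e^(−0.02988 × 47.3)
  = 0.4328 × 0.2433 = 0.1053 mg/L
Convert: 0.1053 mg/L × 1000 = 105.3 ng/mL

110 ng/mL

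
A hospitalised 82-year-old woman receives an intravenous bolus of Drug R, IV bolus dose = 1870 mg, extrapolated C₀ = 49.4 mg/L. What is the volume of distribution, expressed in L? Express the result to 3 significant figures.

37.9 L

Vd = Dose / C₀ = 1870 / 49.4 = 37.85 L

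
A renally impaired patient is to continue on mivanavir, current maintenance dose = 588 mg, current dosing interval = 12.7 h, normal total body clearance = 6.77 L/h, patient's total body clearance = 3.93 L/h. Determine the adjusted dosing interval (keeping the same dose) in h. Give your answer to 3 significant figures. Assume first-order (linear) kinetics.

21.9 h

To keep the same average steady-state level, dosing rate must scale with clearance.
CL ratio = 3.93 / 6.77 = 0.5805
New interval (same dose) = 12.7 / 0.5805 = 21.88 h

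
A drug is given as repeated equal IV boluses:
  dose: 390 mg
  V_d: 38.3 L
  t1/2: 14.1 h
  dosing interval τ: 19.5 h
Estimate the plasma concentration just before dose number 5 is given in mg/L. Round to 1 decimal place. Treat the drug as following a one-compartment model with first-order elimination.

6.2 mg/L

C₀ per dose = Dose / Vd = 390 / 38.3 = 10.18 mg/L
k = ln2 / t½ = 0.693147 / 14.1 = 0.04916 h⁻¹
Fraction remaining after one interval: r = e^(−kτ) = e^(−0.04916 × 19.5) = 0.3834
Before dose 5, 4 doses have been given (aged 1τ, 2τ, 3τ, 4τ).
C_trough = C₀ × (r + r² + … + r^4) = C₀ × r(1−r^4)/(1−r)
        = 10.18 × 0.3834 × (1 − 0.02161) / (1 − 0.3834) = 6.193 mg/L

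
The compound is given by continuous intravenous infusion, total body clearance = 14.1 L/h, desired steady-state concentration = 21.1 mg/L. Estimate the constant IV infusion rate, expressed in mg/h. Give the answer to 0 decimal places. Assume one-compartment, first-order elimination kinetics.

At steady state, infusion rate R₀ = Css × CL = 21.1 × 14.10 = 297.5 mg/h

298 mg/h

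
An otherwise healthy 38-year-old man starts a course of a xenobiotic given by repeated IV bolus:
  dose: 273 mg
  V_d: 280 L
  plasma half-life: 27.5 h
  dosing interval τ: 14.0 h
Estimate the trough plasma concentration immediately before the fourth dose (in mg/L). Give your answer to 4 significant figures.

1.505 mg/L

C₀ per dose = Dose / Vd = 273 / 280 = 0.9750 mg/L
k = ln2 / t½ = 0.693147 / 27.5 = 0.02521 h⁻¹
Fraction remaining after one interval: r = e^(−kτ) = e^(−0.02521 × 14.0) = 0.7026
Before dose 4, 3 doses have been given (aged 1τ, 2τ, 3τ).
C_trough = C₀ × (r + r² + … + r^3) = C₀ × r(1−r^3)/(1−r)
        = 0.9750 × 0.7026 × (1 − 0.3468) / (1 − 0.7026) = 1.505 mg/L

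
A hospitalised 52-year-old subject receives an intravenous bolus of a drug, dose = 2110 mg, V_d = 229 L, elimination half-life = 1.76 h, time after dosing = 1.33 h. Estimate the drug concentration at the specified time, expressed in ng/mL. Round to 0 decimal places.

5457 ng/mL

C₀ = Dose / Vd = 2110 / 229 = 9.214 mg/L
k = ln2 / t½ = 0.693147 / 1.76 = 0.3938 h⁻¹
C = C₀ · e^(−k·t) = 9.214 × e^(−0.3938 × 1.33)
  = 9.214 × 0.5923 = 5.457 mg/L
Convert: 5.457 mg/L × 1000 = 5457 ng/mL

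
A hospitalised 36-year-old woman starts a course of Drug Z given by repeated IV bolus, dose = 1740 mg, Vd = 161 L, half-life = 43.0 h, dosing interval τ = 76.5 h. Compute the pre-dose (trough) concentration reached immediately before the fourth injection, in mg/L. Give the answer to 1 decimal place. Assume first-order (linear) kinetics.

C₀ per dose = Dose / Vd = 1740 / 161 = 10.81 mg/L
k = ln2 / t½ = 0.693147 / 43.0 = 0.01612 h⁻¹
Fraction remaining after one interval: r = e^(−kτ) = e^(−0.01612 × 76.5) = 0.2914
Before dose 4, 3 doses have been given (aged 1τ, 2τ, 3τ).
C_trough = C₀ × (r + r² + … + r^3) = C₀ × r(1−r^3)/(1−r)
        = 10.81 × 0.2914 × (1 − 0.02474) / (1 − 0.2914) = 4.335 mg/L

4.3 mg/L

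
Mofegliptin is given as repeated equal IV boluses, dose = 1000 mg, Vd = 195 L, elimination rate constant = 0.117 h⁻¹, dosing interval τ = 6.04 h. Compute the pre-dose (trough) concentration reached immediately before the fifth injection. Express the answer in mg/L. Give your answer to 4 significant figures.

C₀ per dose = Dose / Vd = 1000 / 195 = 5.128 mg/L
Fraction remaining after one interval: r = e^(−kτ) = e^(−0.1170 × 6.04) = 0.4933
Before dose 5, 4 doses have been given (aged 1τ, 2τ, 3τ, 4τ).
C_trough = C₀ × (r + r² + … + r^4) = C₀ × r(1−r^4)/(1−r)
        = 5.128 × 0.4933 × (1 − 0.05922) / (1 − 0.4933) = 4.697 mg/L

4.697 mg/L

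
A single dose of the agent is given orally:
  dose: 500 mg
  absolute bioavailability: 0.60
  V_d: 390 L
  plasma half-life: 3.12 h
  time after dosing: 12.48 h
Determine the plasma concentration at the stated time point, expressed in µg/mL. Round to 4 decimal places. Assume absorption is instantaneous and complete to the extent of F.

0.0481 µg/mL

Amount reaching circulation = F × Dose = 0.60 × 500.0 = 300.0 mg
C₀ = F·Dose / Vd = 300.0 / 390 = 0.7692 mg/L
k = ln2 / t½ = 0.693147 / 3.12 = 0.2222 h⁻¹
t / t½ = 12.48 / 3.12 = 4 half-lives
C = C₀ × (1/2)^4 = 0.7692 × 0.06250 = 0.04808 mg/L
(0.04808 mg/L = 0.04808 µg/mL)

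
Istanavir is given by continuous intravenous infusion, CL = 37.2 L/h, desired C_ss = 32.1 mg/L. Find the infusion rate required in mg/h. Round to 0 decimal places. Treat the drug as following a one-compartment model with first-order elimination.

At steady state, infusion rate R₀ = Css × CL = 32.1 × 37.20 = 1194 mg/h

1194 mg/h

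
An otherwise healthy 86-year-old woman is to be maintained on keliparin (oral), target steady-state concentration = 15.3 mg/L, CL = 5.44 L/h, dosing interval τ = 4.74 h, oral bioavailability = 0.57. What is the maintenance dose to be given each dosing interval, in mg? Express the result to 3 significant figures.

At steady state, F × (Dose/τ) = Css × CL.
Dose = Css × CL × τ / F = 15.3 × 5.440 × 4.74 / 0.57 = 692.1 mg

692 mg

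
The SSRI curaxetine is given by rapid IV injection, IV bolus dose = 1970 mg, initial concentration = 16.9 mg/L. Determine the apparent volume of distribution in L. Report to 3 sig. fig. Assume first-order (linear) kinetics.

117 L

Vd = Dose / C₀ = 1970 / 16.9 = 116.6 L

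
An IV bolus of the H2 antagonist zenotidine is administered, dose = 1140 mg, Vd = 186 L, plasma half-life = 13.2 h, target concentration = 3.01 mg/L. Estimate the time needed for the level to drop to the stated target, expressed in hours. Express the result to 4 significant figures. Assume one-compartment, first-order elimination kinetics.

C₀ = Dose / Vd = 1140 / 186 = 6.129 mg/L
k = ln2 / t½ = 0.693147 / 13.2 = 0.05251 h⁻¹
t = ln(C₀ / C) / k = ln(6.129 / 3.01) / 0.05251
  = ln(2.036) / 0.05251 = 0.7110 / 0.05251 = 13.54 h

13.54 h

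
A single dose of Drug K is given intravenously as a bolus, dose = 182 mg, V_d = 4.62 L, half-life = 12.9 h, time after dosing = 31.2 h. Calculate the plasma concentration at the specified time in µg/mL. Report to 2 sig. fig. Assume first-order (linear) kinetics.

C₀ = Dose / Vd = 182.0 / 4.62 = 39.39 mg/L
k = ln2 / t½ = 0.693147 / 12.9 = 0.05373 h⁻¹
C = C₀ · e^(−k·t) = 39.39 × e^(−0.05373 × 31.2)
  = 39.39 × 0.1871 = 7.370 mg/L
(7.370 mg/L = 7.370 µg/mL)

7.4 µg/mL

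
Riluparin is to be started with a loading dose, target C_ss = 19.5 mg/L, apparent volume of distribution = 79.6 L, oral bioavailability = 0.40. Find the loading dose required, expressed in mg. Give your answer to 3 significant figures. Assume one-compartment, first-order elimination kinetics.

LD = Css × Vd / F = 19.5 × 79.6 / 0.40 = 3881 mg

3880 mg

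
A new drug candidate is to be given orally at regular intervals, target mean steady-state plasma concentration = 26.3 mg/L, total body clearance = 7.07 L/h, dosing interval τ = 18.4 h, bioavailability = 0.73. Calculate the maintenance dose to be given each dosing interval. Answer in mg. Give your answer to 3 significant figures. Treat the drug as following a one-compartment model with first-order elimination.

At steady state, F × (Dose/τ) = Css × CL.
Dose = Css × CL × τ / F = 26.3 × 7.070 × 18.4 / 0.73 = 4687 mg

4690 mg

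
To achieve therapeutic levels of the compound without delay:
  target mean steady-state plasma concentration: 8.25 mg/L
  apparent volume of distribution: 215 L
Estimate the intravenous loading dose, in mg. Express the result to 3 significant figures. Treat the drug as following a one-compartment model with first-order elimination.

LD = Css × Vd = 8.25 × 215 = 1774 mg

1770 mg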